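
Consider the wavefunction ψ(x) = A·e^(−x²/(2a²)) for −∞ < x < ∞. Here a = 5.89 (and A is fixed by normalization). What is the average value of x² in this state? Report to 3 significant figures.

The expectation value is the |ψ|²-weighted average of x^2: ∫ x^2|ψ|² dx.
With ∫_{−∞}^{∞} x^(2m) e^(−αx²) dx = (2m−1)!!·√π / (2^m α^(m+1/2)), since the A² factors cancel between numerator and denominator, ⟨x²⟩ = a^2/2.
Putting a = 5.89 gives 17.35.

⟨x^2⟩ ≈ 17.3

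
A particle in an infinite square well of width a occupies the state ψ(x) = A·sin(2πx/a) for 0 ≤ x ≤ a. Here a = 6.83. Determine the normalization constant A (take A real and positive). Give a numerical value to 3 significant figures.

A ≈ 0.541

Require ∫ |ψ|² dx = 1 over the whole domain.
Using sin²θ = (1 − cos 2θ)/2, carrying out the integral gives A² · a/2.
So A² = (a/2)^(−1).
With a = 6.83: A² = 0.2928 and A = 0.5411.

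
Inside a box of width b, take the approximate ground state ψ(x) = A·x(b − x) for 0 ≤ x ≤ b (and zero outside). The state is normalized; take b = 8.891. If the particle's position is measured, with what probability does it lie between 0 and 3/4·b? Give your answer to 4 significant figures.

P ≈ 0.8965

P = ∫_{0}^{3/4·b} |ψ(x)|² dx.
With A² fixed by ∫|ψ|² = 1, i.e. A² = (b^5/30)^(−1), substitute and integrate.
Let u = x/b; then A² and the length scale cancel, so P = ∫_{0}^{3/4} u^2·(1 - u)^2 du ÷ ∫_{0}^{1} u^2·(1 - u)^2 du.
Using ∫ u^2·(1 - u)^2 du = u^3·(6·u^2 - 15·u + 10)/30, the numerator is 153/5120 and the denominator is 1/30.
The result is P = 459/512.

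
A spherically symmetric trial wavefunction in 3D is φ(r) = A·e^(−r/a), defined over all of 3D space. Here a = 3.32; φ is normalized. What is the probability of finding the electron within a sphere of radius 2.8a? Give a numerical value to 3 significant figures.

P ≈ 0.918

Integrate the radial probability density 4πr²|φ|² over r ≤ 2.8a.
Normalization gives A² = 1/(π·a^3).
Substituting u = r/a, A², 4π and the length scale all cancel in the ratio: P = ∫_{0}^{2.8} u^2·e^(-2·u) du / ∫_{0}^{∞} u^2·e^(-2·u) du.
With ∫ u^2·e^(-2·u) du = -(2·u^2 + 2·u + 1)·e^(-2·u)/4 + C, the region integral is 1/4 - 557·e^(-28/5)/100 and the full one is 1/4.
Taking the ratio yields P = 0.9176.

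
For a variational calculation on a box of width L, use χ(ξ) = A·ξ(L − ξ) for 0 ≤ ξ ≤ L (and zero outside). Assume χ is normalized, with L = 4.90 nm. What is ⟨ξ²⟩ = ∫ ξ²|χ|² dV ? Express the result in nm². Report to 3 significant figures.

⟨ξ^2⟩ ≈ 6.86 nm^2

⟨ξ²⟩ = ∫ ξ^2 |χ|² dξ over the full domain.
Expanding the polynomial and integrating term by term, evaluating both integrals, ⟨ξ²⟩ = 2·L^2/7.
With L = 4.90, ⟨ξ^2⟩ = 6.860.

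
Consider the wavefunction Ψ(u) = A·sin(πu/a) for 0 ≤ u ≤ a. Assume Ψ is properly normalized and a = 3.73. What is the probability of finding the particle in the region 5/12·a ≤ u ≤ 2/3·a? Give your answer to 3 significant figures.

P = ∫_{5/12·a}^{2/3·a} |Ψ(u)|² du.
The normalization integral ∫|Ψ|²du over the whole domain equals a/2·A², and A² cancels in the ratio.
Let t = u/a; then A² and the length scale cancel, so P = ∫_{5/12}^{2/3} sin(π·t)^2 dt ÷ ∫_{0}^{1} sin(π·t)^2 dt.
With ∫ sin(π·t)^2 dt = t/2 - sin(2·π·t)/(4·π) + C, the region integral is 1/(8·π) + √(3)/(8·π) + 1/8 and the full one is 1/2.
This works out to P = (1 + √(3) + π)/(4·π).

P ≈ 0.467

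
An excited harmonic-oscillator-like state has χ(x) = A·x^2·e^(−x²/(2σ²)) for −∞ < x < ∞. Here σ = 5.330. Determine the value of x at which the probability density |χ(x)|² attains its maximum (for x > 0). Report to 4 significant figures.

The maximum of |χ(x)|² occurs where its derivative vanishes.
This gives x = √(2)·σ.
With σ = 5.330, the value of x > 0 at which the probability density is greatest is 7.5378.

x ≈ 7.538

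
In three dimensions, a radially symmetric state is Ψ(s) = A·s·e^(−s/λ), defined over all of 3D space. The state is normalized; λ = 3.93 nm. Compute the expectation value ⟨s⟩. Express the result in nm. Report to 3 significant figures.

⟨s⟩ = ∫ s |Ψ|² 4πs² ds over the full domain.
With ∫₀^∞ s^5 e^(−αs) ds = 5!/α^6, since the A² factors cancel between numerator and denominator, ⟨s⟩ = 5·λ/2.
With λ = 3.93, ⟨s⟩ = 9.825.

⟨s⟩ ≈ 9.83 nm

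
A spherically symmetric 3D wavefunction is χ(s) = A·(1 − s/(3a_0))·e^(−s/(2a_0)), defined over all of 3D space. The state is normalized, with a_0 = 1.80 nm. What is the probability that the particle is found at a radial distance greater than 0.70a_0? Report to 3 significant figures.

P ≈ 0.929

P = ∫ |χ|² 4πs² ds over s > 0.70a_0.
The full normalization integral is A²·[8·π·a_0^3/3] = 1, fixing A².
Let u = s/a_0; then A², 4π and the length scale all cancel, so P = ∫_{0.70}^{∞} u^2·(1 - u/3)^2·e^(-u) du ÷ ∫_{0}^{∞} u^2·(1 - u/3)^2·e^(-u) du.
Using ∫ u^2·(1 - u/3)^2·e^(-u) du = (-u^4 + 2·u^3 - 3·u^2 - 6·u - 6)·e^(-u)/9, the numerator is ≈ 0.61930 and the denominator is 2/3.
This evaluates to P = 0.9290.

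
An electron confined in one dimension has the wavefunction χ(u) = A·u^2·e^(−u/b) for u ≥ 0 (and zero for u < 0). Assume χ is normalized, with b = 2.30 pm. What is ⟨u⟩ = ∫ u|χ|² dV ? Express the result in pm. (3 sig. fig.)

⟨u⟩ ≈ 5.75 pm

By definition ⟨u⟩ = ∫ u |χ(u)|² du.
With ∫₀^∞ u^5 e^(−αu) du = 5!/α^6, since the A² factors cancel between numerator and denominator, ⟨u⟩ = 5·b/2.
Putting b = 2.30 gives 5.750.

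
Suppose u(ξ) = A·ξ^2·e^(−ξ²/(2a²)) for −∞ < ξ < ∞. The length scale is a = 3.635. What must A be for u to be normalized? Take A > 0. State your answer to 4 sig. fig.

A ≈ 0.03443

The normalization condition is ∫|u|² dξ = 1 from −∞ to ∞.
Using the Gaussian integral ∫_{−∞}^{∞} e^(−αξ²) dξ = √(π/α), carrying out the integral gives A² · 3·√(π)·a^5/4.
With a = 3.635: A² = 0.0011853 and A = 0.034429.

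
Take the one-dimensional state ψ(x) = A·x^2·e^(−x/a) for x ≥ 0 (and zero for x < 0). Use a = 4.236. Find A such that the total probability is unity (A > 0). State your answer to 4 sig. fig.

The normalization condition is ∫|ψ|² dx = 1 from 0 to ∞.
The integral (without the A² prefactor) comes out to 3·a^5/4.
Setting this equal to 1 gives A² = 1/(3·a^5/4).
Substituting a = 4.236 gives A² = 0.00097760, so A = 0.031267.

A ≈ 0.03127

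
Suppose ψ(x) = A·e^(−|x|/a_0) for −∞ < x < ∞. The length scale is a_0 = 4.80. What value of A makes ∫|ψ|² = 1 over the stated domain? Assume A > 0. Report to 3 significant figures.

A ≈ 0.456

The normalization condition is ∫|ψ|² dx = 1 from −∞ to ∞.
∫|ψ|² dx = A²·(a_0).
Hence A² = 1/[a_0].
Plugging in a_0 = 4.80 yields A = 0.4564.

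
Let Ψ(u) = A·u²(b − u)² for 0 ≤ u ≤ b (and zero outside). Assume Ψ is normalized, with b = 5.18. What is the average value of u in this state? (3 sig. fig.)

⟨u⟩ ≈ 2.59

⟨u⟩ = ∫ u |Ψ|² du over the full domain.
Since the A² factors cancel between numerator and denominator, ⟨u⟩ = b/2.
With b = 5.18, ⟨u⟩ = 2.590.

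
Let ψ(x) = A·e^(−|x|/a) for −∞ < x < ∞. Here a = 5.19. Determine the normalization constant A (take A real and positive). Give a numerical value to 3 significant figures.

We need A² ∫|f|² dx = 1, taking the integral from −∞ to ∞.
With ψ = A·e^(−|x|/a), the integral evaluates to A²·[a].
Setting this equal to 1 gives A² = 1/(a).
Substituting a = 5.19 gives A² = 0.1927, so A = 0.4390.

A ≈ 0.439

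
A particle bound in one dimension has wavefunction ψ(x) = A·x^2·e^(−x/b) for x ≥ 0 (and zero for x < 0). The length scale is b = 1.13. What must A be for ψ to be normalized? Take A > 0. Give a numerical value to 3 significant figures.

Require ∫ |ψ|² dx = 1 over the whole domain.
Recall ∫₀^∞ x^m e^(−x/β) dx = m!·β^(m+1), with ψ = A·x^2·e^(−x/b), the integral evaluates to A²·[3·b^5/4].
Substituting b = 1.13 gives A² = 0.7237, so A = 0.8507.

A ≈ 0.851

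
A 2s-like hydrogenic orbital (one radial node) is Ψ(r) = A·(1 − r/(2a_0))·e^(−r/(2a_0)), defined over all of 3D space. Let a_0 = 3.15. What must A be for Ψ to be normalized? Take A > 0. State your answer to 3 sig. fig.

Require ∫ |Ψ|² 4πr² dr = 1 over the whole domain.
(Spherical symmetry: dV = 4πr² dr.)
With ∫₀^∞ r^4 e^(−αr) dr = 4!/α^5, ∫|Ψ|² 4πr² dr = A²·(8·π·a_0^3).
So A² = (8·π·a_0^3)^(−1).
With a_0 = 3.15: A² = 0.001273 and A = 0.03568.

A ≈ 0.0357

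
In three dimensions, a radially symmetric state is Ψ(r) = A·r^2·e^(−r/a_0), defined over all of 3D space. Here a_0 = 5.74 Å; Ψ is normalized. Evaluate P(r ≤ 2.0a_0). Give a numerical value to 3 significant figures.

P = ∫ |Ψ|² 4πr² dr over r ≤ 2.0a_0.
The full normalization integral is A²·[45·π·a_0^7/2] = 1, fixing A².
Substituting u = r/a_0, A², 4π and the length scale all cancel in the ratio: P = ∫_{0}^{2.0} u^6·e^(-2·u) du / ∫_{0}^{∞} u^6·e^(-2·u) du.
An antiderivative of u^6·e^(-2·u) is -(4·u^6 + 12·u^5 + 30·u^4 + 60·u^3 + 90·u^2 + 90·u + 45)·e^(-2·u)/8; evaluating from 0 to 2.0 gives 45/8 - 2185·e^(-4)/8, while the full integral is 45/8.
This evaluates to P = 0.1107.

P ≈ 0.111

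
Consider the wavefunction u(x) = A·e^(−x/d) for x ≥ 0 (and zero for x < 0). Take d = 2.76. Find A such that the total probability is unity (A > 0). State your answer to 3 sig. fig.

We need A² ∫|f|² dx = 1, taking the integral from 0 to ∞.
Using ∫₀^∞ xⁿ e^(−αx) dx = n!/αⁿ⁺¹, the integral (without the A² prefactor) comes out to d/2.
With d = 2.76: A² = 0.7246 and A = 0.8513.

A ≈ 0.851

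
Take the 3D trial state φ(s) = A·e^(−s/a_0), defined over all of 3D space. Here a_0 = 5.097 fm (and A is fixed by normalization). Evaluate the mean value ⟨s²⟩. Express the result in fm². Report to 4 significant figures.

⟨s^2⟩ ≈ 77.94 fm^2

⟨s²⟩ = ∫ s^2 |φ|² 4πs² ds over the full domain.
The ratio of the moment integral to the normalization integral gives ⟨s²⟩ = 3·a_0^2.
With a_0 = 5.097, ⟨s^2⟩ = 77.938.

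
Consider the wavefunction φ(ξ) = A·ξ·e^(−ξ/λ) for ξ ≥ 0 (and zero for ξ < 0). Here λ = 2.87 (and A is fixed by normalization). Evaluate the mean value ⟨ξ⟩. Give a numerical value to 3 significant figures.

The expectation value is the |φ|²-weighted average of ξ: ∫ ξ|φ|² dξ.
Evaluating both integrals, ⟨ξ⟩ = 3·λ/2.
Putting λ = 2.87 gives 4.305.

⟨ξ⟩ ≈ 4.31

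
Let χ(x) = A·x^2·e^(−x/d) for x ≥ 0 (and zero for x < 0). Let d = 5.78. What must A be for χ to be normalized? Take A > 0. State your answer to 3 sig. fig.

Require ∫ |χ|² dx = 1 over the whole domain.
Recall ∫₀^∞ x^m e^(−x/β) dx = m!·β^(m+1), the integral (without the A² prefactor) comes out to 3·d^5/4.
With d = 5.78: A² = 0.0002067 and A = 0.01438.

A ≈ 0.0144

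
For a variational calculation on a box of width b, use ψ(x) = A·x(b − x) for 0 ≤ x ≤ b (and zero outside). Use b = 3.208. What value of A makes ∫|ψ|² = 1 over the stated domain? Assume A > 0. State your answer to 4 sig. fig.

A ≈ 0.2971

Require ∫ |ψ|² dx = 1 over the whole domain.
Expanding the polynomial and integrating term by term, with ψ = A·x(b − x), the integral evaluates to A²·[b^5/30].
Plugging in b = 3.208 yields A = 0.29715.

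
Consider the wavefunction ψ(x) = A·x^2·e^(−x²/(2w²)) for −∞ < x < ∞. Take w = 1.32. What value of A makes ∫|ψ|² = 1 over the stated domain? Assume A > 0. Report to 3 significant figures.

A ≈ 0.433

The normalization condition is ∫|ψ|² dx = 1 from −∞ to ∞.
∫|ψ|² dx = A²·(3·√(π)·w^5/4).
Plugging in w = 1.32 yields A = 0.4333.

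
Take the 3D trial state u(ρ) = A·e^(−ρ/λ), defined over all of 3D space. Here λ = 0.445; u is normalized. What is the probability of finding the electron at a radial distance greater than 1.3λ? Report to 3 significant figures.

P = ∫ |u|² 4πρ² dρ over ρ > 1.3λ.
Normalization gives A² = 1/(π·λ^3).
Let t = ρ/λ; then A², 4π and the length scale all cancel, so P = ∫_{1.3}^{∞} t^2·e^(-2·t) dt ÷ ∫_{0}^{∞} t^2·e^(-2·t) dt.
An antiderivative of t^2·e^(-2·t) is -(2·t^2 + 2·t + 1)·e^(-2·t)/4; evaluating from 1.3 to ∞ gives 349·e^(-13/5)/200, while the full integral is 1/4.
This evaluates to P = 0.5184.

P ≈ 0.518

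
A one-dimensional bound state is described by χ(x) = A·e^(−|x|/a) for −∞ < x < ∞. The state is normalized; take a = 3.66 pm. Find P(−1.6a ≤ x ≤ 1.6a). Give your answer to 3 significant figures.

P ≈ 0.959

|χ|² is the probability density, so P = ∫_{−1.6a}^{1.6a} |χ|² dx.
Since A² = 1/(a), this is the region integral divided by the full normalization integral.
By symmetry take twice the x ≥ 0 contribution in numerator and denominator; the 2's cancel. Substituting u = x/a, A² and the length scale cancel in the ratio: P = ∫_{0}^{1.6} e^(-2·u) du / ∫_{0}^{∞} e^(-2·u) du.
With ∫ e^(-2·u) du = -e^(-2·u)/2 + C, the region integral is 1/2 - e^(-16/5)/2 and the full one is 1/2.
Taking the ratio, P = 0.9592.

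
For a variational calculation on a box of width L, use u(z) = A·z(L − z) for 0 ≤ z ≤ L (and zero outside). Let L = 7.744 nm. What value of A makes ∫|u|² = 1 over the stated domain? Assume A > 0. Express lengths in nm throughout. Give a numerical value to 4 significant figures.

A ≈ 0.03282 nm^(-5/2)

The normalization condition is ∫|u|² dz = 1 from 0 to L.
Expanding the polynomial and integrating term by term, carrying out the integral gives A² · L^5/30.
Substituting L = 7.744 gives A² = 0.0010772, so A = 0.032821.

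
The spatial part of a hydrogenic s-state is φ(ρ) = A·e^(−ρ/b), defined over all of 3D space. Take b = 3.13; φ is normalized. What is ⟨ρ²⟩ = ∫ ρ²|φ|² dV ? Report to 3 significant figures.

By definition ⟨ρ²⟩ = ∫ ρ^2 |φ(ρ)|² 4πρ² dρ.
Using ∫₀^∞ ρⁿ e^(−αρ) dρ = n!/αⁿ⁺¹, since the A² factors cancel between numerator and denominator, ⟨ρ²⟩ = 3·b^2.
Putting b = 3.13 gives 29.39.

⟨ρ^2⟩ ≈ 29.4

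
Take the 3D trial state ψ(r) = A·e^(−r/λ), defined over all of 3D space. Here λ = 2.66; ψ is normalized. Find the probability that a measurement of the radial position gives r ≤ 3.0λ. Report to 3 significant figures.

P ≈ 0.938

P = ∫ |ψ|² 4πr² dr over r ≤ 3.0λ.
A² is fixed by ∫₀^∞ 4πr²|ψ|² dr = 1, i.e. A² = (π·λ^3)^(−1).
Let u = r/λ; then A², 4π and the length scale all cancel, so P = ∫_{0}^{3.0} u^2·e^(-2·u) du ÷ ∫_{0}^{∞} u^2·e^(-2·u) du.
Using ∫ u^2·e^(-2·u) du = -(2·u^2 + 2·u + 1)·e^(-2·u)/4, the numerator is 1/4 - 25·e^(-6)/4 and the denominator is 1/4.
This evaluates to P = 0.9380.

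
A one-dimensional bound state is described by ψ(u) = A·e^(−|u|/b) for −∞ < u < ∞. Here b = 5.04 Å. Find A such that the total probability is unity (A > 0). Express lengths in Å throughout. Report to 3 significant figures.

Require ∫ |ψ|² du = 1 over the whole domain.
∫|ψ|² du = A²·(b).
Hence A² = 1/[b].
Substituting b = 5.04 gives A² = 0.1984, so A = 0.4454.

A ≈ 0.445 Å^(-1/2)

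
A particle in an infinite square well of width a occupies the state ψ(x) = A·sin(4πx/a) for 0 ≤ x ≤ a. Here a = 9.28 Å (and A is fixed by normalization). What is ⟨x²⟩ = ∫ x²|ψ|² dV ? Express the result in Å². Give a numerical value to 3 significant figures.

⟨x^2⟩ ≈ 28.4 Å^2

By definition ⟨x²⟩ = ∫ x^2 |ψ(x)|² dx.
Since the A² factors cancel between numerator and denominator, ⟨x²⟩ = -a^2/(32·π^2) + a^2/3.
With a = 9.28, ⟨x^2⟩ = 28.43.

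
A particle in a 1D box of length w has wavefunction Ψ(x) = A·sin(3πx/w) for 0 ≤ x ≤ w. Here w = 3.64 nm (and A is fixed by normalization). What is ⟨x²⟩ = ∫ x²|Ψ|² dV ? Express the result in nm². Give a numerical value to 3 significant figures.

The expectation value is the |Ψ|²-weighted average of x^2: ∫ x^2|Ψ|² dx.
Using sin²θ = (1 − cos 2θ)/2, since the A² factors cancel between numerator and denominator, ⟨x²⟩ = -w^2/(18·π^2) + w^2/3.
Putting w = 3.64 gives 4.342.

⟨x^2⟩ ≈ 4.34 nm^2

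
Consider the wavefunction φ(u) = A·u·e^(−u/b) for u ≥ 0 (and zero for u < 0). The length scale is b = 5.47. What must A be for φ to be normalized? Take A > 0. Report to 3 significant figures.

A ≈ 0.156

The normalization condition is ∫|φ|² du = 1 from 0 to ∞.
Carrying out the integral gives A² · b^3/4.
Plugging in b = 5.47 yields A = 0.1563.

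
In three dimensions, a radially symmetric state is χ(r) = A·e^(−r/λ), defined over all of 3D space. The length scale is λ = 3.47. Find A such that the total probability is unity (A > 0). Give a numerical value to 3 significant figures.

A ≈ 0.0873

Normalization requires ∫|χ|² 4πr² dr = 1, integrated from 0 to ∞.
(Spherical symmetry: dV = 4πr² dr.)
Recall ∫₀^∞ r^m e^(−r/β) dr = m!·β^(m+1), with χ = A·e^(−r/λ), the integral evaluates to A²·[π·λ^3].
Plugging in λ = 3.47 yields A = 0.08728.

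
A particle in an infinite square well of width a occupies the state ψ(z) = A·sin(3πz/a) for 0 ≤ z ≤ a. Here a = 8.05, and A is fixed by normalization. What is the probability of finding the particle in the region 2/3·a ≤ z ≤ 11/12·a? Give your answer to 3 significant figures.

|ψ|² is the probability density, so P = ∫_{2/3·a}^{11/12·a} |ψ|² dz.
Since A² = 1/(a/2), this is the region integral divided by the full normalization integral.
In terms of u = z/a (A² and the length scale cancel between numerator and denominator), P = [∫_{2/3}^{11/12} sin(3·π·u)^2 du] / [∫_{0}^{1} sin(3·π·u)^2 du].
An antiderivative of sin(3·π·u)^2 is u/2 - sin(6·π·u)/(12·π); evaluating from 2/3 to 11/12 gives 1/(12·π) + 1/8, while the full integral is 1/2.
Evaluating gives P = (2 + 3·π)/(12·π).

P ≈ 0.303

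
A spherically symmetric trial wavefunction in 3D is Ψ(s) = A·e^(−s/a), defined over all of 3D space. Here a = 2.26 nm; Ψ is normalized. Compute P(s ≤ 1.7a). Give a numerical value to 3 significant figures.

P = ∫ |Ψ|² 4πs² ds over s ≤ 1.7a.
The full normalization integral is A²·[π·a^3] = 1, fixing A².
In terms of u = s/a (A², 4π and the length scale all cancel between numerator and denominator), P = [∫_{0}^{1.7} u^2·e^(-2·u) du] / [∫_{0}^{∞} u^2·e^(-2·u) du].
An antiderivative of u^2·e^(-2·u) is -(2·u^2 + 2·u + 1)·e^(-2·u)/4; evaluating from 0 to 1.7 gives 1/4 - 509·e^(-17/5)/200, while the full integral is 1/4.
The region integral divided by the full integral gives P = 0.6603.

P ≈ 0.660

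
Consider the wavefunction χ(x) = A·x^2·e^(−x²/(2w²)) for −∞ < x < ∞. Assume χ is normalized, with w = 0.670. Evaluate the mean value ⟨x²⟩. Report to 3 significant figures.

The expectation value is the |χ|²-weighted average of x^2: ∫ x^2|χ|² dx.
Using the Gaussian integral ∫_{−∞}^{∞} e^(−αx²) dx = √(π/α), the ratio of the moment integral to the normalization integral gives ⟨x²⟩ = 5·w^2/2.
Putting w = 0.670 gives 1.122.

⟨x^2⟩ ≈ 1.12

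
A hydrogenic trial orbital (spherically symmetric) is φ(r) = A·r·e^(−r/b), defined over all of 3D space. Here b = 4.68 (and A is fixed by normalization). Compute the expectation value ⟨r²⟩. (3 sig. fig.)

⟨r^2⟩ ≈ 164

⟨r²⟩ = ∫ r^2 |φ|² 4πr² dr over the full domain.
The ratio of the moment integral to the normalization integral gives ⟨r²⟩ = 15·b^2/2.
Putting b = 4.68 gives 164.3.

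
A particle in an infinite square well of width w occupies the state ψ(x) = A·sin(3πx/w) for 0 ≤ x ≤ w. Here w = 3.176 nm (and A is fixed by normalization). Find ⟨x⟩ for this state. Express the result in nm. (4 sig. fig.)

⟨x⟩ ≈ 1.588 nm

⟨x⟩ = ∫ x |ψ|² dx over the full domain.
With ∫₀^w sin²(nπx/w) dx = w/2, since the A² factors cancel between numerator and denominator, ⟨x⟩ = w/2.
With w = 3.176, ⟨x⟩ = 1.5880.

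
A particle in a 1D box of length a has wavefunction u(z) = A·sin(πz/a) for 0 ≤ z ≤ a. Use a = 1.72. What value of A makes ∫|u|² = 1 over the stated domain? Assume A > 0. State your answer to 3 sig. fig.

A ≈ 1.08

Normalization requires ∫|u|² dz = 1, integrated from 0 to a.
With ∫₀^a sin²(nπz/a) dz = a/2, the integral (without the A² prefactor) comes out to a/2.
Substituting a = 1.72 gives A² = 1.163, so A = 1.078.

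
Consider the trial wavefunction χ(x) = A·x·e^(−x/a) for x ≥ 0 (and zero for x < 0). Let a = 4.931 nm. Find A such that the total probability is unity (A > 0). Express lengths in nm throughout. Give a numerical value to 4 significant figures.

The normalization condition is ∫|χ|² dx = 1 from 0 to ∞.
Recall ∫₀^∞ x^m e^(−x/β) dx = m!·β^(m+1), carrying out the integral gives A² · a^3/4.
With a = 4.931: A² = 0.033362 and A = 0.18265.

A ≈ 0.1827 nm^(-3/2)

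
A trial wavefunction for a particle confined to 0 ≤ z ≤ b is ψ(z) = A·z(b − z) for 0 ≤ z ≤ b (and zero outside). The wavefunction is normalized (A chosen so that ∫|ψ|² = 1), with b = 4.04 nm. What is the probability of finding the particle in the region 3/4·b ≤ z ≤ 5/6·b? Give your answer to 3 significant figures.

|ψ|² is the probability density, so P = ∫_{3/4·b}^{5/6·b} |ψ|² dz.
Since A² = 1/(b^5/30), this is the region integral divided by the full normalization integral.
Substituting u = z/b, A² and the length scale cancel in the ratio: P = ∫_{3/4}^{5/6} u^2·(1 - u)^2 du / ∫_{0}^{1} u^2·(1 - u)^2 du.
With ∫ u^2·(1 - u)^2 du = u^3·(6·u^2 - 15·u + 10)/30 + C, the region integral is ≈ 0.0022674 and the full one is 1/30.
Evaluating gives P = 0.06802.

P ≈ 0.0680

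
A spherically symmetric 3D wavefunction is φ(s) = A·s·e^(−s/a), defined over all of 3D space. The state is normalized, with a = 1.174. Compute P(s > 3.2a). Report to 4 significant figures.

P ≈ 0.2351

Integrate the radial probability density 4πs²|φ|² over s > 3.2a.
The full normalization integral is A²·[3·π·a^5] = 1, fixing A².
Substituting u = s/a, A², 4π and the length scale all cancel in the ratio: P = ∫_{3.2}^{∞} u^4·e^(-2·u) du / ∫_{0}^{∞} u^4·e^(-2·u) du.
Using ∫ u^4·e^(-2·u) du = -(u^4/2 + u^3 + 3·u^2/2 + 3·u/2 + 3/4)·e^(-2·u), the numerator is ≈ 0.176303 and the denominator is 3/4.
Taking the ratio yields P = 0.23507.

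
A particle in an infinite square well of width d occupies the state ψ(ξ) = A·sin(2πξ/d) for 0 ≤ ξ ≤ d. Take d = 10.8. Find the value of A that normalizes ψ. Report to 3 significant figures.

A ≈ 0.430

The normalization condition is ∫|ψ|² dξ = 1 from 0 to d.
With ∫₀^d sin²(nπξ/d) dξ = d/2, with ψ = A·sin(2πξ/d), the integral evaluates to A²·[d/2].
So A² = (d/2)^(−1).
Plugging in d = 10.8 yields A = 0.4303.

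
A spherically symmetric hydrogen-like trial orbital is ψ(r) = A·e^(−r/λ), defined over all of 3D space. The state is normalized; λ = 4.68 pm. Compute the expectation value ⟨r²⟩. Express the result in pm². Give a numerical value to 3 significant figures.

⟨r^2⟩ ≈ 65.7 pm^2

⟨r²⟩ = ∫ r^2 |ψ|² 4πr² dr over the full domain.
With ∫₀^∞ r^4 e^(−αr) dr = 4!/α^5, since the A² factors cancel between numerator and denominator, ⟨r²⟩ = 3·λ^2.
With λ = 4.68, ⟨r^2⟩ = 65.71.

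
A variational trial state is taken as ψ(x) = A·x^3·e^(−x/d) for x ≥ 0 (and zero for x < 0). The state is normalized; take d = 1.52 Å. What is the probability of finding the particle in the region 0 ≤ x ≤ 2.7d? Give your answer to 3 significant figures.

P ≈ 0.298

P = ∫_{0}^{2.7d} |ψ(x)|² dx.
The normalization integral ∫|ψ|²dx over the whole domain equals 45·d^7/8·A², and A² cancels in the ratio.
Let u = x/d; then A² and the length scale cancel, so P = ∫_{0}^{2.7} u^6·e^(-2·u) du ÷ ∫_{0}^{∞} u^6·e^(-2·u) du.
Using ∫ u^6·e^(-2·u) du = -(4·u^6 + 12·u^5 + 30·u^4 + 60·u^3 + 90·u^2 + 90·u + 45)·e^(-2·u)/8, the numerator is ≈ 1.6781 and the denominator is 45/8.
Evaluating gives P = 0.2983.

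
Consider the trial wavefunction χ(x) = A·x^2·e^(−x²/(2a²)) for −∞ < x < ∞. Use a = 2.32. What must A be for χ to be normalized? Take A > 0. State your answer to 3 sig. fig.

We need A² ∫|f|² dx = 1, taking the integral from −∞ to ∞.
The integral (without the A² prefactor) comes out to 3·√(π)·a^5/4.
So A² = (3·√(π)·a^5/4)^(−1).
Substituting a = 2.32 gives A² = 0.01119, so A = 0.1058.

A ≈ 0.106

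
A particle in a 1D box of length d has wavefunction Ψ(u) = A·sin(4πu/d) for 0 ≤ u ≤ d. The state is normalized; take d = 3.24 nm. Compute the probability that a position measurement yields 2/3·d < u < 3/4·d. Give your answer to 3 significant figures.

P = ∫_{2/3·d}^{3/4·d} |Ψ(u)|² du.
With A² fixed by ∫|Ψ|² = 1, i.e. A² = (d/2)^(−1), substitute and integrate.
In terms of t = u/d (A² and the length scale cancel between numerator and denominator), P = [∫_{2/3}^{3/4} sin(4·π·t)^2 dt] / [∫_{0}^{1} sin(4·π·t)^2 dt].
Using ∫ sin(4·π·t)^2 dt = t/2 - sin(4·π·t)·cos(4·π·t)/(8·π), the numerator is -√(3)/(32·π) + 1/24 and the denominator is 1/2.
The result is P = (-√(3)/16 + π/12)/π.

P ≈ 0.0489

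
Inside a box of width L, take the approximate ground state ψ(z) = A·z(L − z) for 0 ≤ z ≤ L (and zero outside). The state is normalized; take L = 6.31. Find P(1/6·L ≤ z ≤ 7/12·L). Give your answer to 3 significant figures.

P = ∫_{1/6·L}^{7/12·L} |ψ(z)|² dz.
With A² fixed by ∫|ψ|² = 1, i.e. A² = (L^5/30)^(−1), substitute and integrate.
In terms of u = z/L (A² and the length scale cancel between numerator and denominator), P = [∫_{1/6}^{7/12} u^2·(1 - u)^2 du] / [∫_{0}^{1} u^2·(1 - u)^2 du].
With ∫ u^2·(1 - u)^2 du = u^3·(6·u^2 - 15·u + 10)/30 + C, the region integral is ≈ 0.020596 and the full one is 1/30.
The result is P = 0.6179.

P ≈ 0.618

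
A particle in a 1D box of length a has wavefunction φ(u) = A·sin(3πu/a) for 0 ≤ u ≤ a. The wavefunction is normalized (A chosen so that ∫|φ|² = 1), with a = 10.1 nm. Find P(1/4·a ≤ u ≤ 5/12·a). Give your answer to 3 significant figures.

P ≈ 0.0606

P = ∫_{1/4·a}^{5/12·a} |φ(u)|² du.
Since A² = 1/(a/2), this is the region integral divided by the full normalization integral.
Substituting t = u/a, A² and the length scale cancel in the ratio: P = ∫_{1/4}^{5/12} sin(3·π·t)^2 dt / ∫_{0}^{1} sin(3·π·t)^2 dt.
With ∫ sin(3·π·t)^2 dt = t/2 - sin(6·π·t)/(12·π) + C, the region integral is 1/12 - 1/(6·π) and the full one is 1/2.
Taking the ratio, P = (-2 + π)/(6·π).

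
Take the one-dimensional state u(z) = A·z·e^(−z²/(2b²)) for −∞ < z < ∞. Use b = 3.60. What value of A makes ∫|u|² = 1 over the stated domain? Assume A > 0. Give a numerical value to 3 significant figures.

A ≈ 0.156

The normalization condition is ∫|u|² dz = 1 from −∞ to ∞.
Carrying out the integral gives A² · √(π)·b^3/2.
Hence A² = 1/[√(π)·b^3/2].
Substituting b = 3.60 gives A² = 0.02419, so A = 0.1555.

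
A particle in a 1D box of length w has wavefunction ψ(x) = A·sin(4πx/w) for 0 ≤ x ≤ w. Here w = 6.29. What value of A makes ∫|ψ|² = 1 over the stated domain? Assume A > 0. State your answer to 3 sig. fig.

We need A² ∫|f|² dx = 1, taking the integral from 0 to w.
The integral (without the A² prefactor) comes out to w/2.
Setting this equal to 1 gives A² = 1/(w/2).
Substituting w = 6.29 gives A² = 0.3180, so A = 0.5639.

A ≈ 0.564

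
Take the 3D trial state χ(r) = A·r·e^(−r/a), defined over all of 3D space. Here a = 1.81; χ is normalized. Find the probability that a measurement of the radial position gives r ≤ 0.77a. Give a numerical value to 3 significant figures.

With dV = 4πr²dr, the probability is ∫|χ|² dV over r ≤ 0.77a.
A² is fixed by ∫₀^∞ 4πr²|χ|² dr = 1, i.e. A² = (3·π·a^5)^(−1).
Substituting u = r/a, A², 4π and the length scale all cancel in the ratio: P = ∫_{0}^{0.77} u^4·e^(-2·u) du / ∫_{0}^{∞} u^4·e^(-2·u) du.
With ∫ u^4·e^(-2·u) du = -(u^4/2 + u^3 + 3·u^2/2 + 3·u/2 + 3/4)·e^(-2·u) + C, the region integral is ≈ 0.015391 and the full one is 3/4.
Taking the ratio yields P = 0.02052.

P ≈ 0.0205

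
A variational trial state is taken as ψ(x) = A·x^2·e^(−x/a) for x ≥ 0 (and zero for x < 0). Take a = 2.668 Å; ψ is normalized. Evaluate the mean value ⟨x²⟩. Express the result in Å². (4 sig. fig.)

⟨x^2⟩ ≈ 53.39 Å^2

The expectation value is the |ψ|²-weighted average of x^2: ∫ x^2|ψ|² dx.
Since the A² factors cancel between numerator and denominator, ⟨x²⟩ = 15·a^2/2.
Putting a = 2.668 gives 53.387.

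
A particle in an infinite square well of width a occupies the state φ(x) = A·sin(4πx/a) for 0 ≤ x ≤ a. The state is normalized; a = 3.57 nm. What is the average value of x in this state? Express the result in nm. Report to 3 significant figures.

By definition ⟨x⟩ = ∫ x |φ(x)|² dx.
With ∫₀^a sin²(nπx/a) dx = a/2, evaluating both integrals, ⟨x⟩ = a/2.
Putting a = 3.57 gives 1.785.

⟨x⟩ ≈ 1.79 nm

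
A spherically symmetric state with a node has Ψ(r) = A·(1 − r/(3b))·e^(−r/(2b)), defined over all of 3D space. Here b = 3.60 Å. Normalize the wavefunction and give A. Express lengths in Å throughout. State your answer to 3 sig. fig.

Normalization requires ∫|Ψ|² 4πr² dr = 1, integrated from 0 to ∞.
Recall ∫₀^∞ r^m e^(−r/β) dr = m!·β^(m+1), carrying out the integral gives A² · 8·π·b^3/3.
So A² = (8·π·b^3/3)^(−1).
Substituting b = 3.60 gives A² = 0.002558, so A = 0.05058.

A ≈ 0.0506 Å^(-3/2)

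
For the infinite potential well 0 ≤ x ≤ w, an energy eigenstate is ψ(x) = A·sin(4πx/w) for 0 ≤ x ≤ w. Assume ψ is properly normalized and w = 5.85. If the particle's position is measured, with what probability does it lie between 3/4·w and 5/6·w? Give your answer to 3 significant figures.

P ≈ 0.0489

The probability is P = ∫ |ψ|² dx over [3/4·w, 5/6·w].
Since A² = 1/(w/2), this is the region integral divided by the full normalization integral.
Substituting u = x/w, A² and the length scale cancel in the ratio: P = ∫_{3/4}^{5/6} sin(4·π·u)^2 du / ∫_{0}^{1} sin(4·π·u)^2 du.
An antiderivative of sin(4·π·u)^2 is u/2 - sin(4·π·u)·cos(4·π·u)/(8·π); evaluating from 3/4 to 5/6 gives -√(3)/(32·π) + 1/24, while the full integral is 1/2.
Taking the ratio, P = (-√(3)/16 + π/12)/π.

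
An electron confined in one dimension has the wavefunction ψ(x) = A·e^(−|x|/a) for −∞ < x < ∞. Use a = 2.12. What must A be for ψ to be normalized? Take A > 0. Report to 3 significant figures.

We need A² ∫|f|² dx = 1, taking the integral from −∞ to ∞.
With ψ = A·e^(−|x|/a), the integral evaluates to A²·[a].
Setting this equal to 1 gives A² = 1/(a).
With a = 2.12: A² = 0.4717 and A = 0.6868.

A ≈ 0.687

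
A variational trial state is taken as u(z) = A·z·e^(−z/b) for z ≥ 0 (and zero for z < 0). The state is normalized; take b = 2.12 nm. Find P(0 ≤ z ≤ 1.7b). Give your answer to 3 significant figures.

|u|² is the probability density, so P = ∫_{0}^{1.7b} |u|² dz.
Since A² = 1/(b^3/4), this is the region integral divided by the full normalization integral.
In terms of t = z/b (A² and the length scale cancel between numerator and denominator), P = [∫_{0}^{1.7} t^2·e^(-2·t) dt] / [∫_{0}^{∞} t^2·e^(-2·t) dt].
With ∫ t^2·e^(-2·t) dt = -(2·t^2 + 2·t + 1)·e^(-2·t)/4 + C, the region integral is 1/4 - 509·e^(-17/5)/200 and the full one is 1/4.
Taking the ratio, P = 0.6603.

P ≈ 0.660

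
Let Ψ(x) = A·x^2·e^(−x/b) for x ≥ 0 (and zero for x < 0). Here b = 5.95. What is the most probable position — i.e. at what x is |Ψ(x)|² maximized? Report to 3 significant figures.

x ≈ 11.9

Set d/dx [|Ψ(x)|²] = 0 and solve for x > 0.
Solving yields x = 2·b.
With b = 5.95, the most probable position is 11.90.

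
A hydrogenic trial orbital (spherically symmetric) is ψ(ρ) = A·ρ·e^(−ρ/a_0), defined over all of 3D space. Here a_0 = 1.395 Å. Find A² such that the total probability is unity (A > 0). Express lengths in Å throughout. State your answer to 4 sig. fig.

Require ∫ |ψ|² 4πρ² dρ = 1 over the whole domain.
With ∫₀^∞ ρ^4 e^(−αρ) dρ = 4!/α^5, the integral (without the A² prefactor) comes out to 3·π·a_0^5.
So A² = (3·π·a_0^5)^(−1).
With a_0 = 1.395: A² = 0.020084 and A = 0.14172.

A^2 ≈ 0.02008 Å^(-5)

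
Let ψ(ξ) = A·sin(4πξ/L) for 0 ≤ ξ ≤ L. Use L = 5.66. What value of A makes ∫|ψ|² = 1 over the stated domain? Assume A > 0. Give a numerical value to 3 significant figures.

Normalization requires ∫|ψ|² dξ = 1, integrated from 0 to L.
Using sin²θ = (1 − cos 2θ)/2, the integral (without the A² prefactor) comes out to L/2.
So A² = (L/2)^(−1).
Substituting L = 5.66 gives A² = 0.3534, so A = 0.5944.

A ≈ 0.594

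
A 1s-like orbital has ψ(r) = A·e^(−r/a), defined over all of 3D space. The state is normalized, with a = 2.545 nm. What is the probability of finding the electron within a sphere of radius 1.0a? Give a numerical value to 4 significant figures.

P ≈ 0.3233

Integrate the radial probability density 4πr²|ψ|² over r ≤ 1.0a.
The full normalization integral is A²·[π·a^3] = 1, fixing A².
Let u = r/a; then A², 4π and the length scale all cancel, so P = ∫_{0}^{1.0} u^2·e^(-2·u) du ÷ ∫_{0}^{∞} u^2·e^(-2·u) du.
With ∫ u^2·e^(-2·u) du = -(2·u^2 + 2·u + 1)·e^(-2·u)/4 + C, the region integral is 1/4 - 5·e^(-2)/4 and the full one is 1/4.
This evaluates to P = 0.32332.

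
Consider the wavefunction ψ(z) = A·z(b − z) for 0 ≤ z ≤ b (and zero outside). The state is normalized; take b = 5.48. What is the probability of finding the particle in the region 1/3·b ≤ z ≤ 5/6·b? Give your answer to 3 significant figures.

P ≈ 0.755

The probability is P = ∫ |ψ|² dz over [1/3·b, 5/6·b].
The normalization integral ∫|ψ|²dz over the whole domain equals b^5/30·A², and A² cancels in the ratio.
In terms of u = z/b (A² and the length scale cancel between numerator and denominator), P = [∫_{1/3}^{5/6} u^2·(1 - u)^2 du] / [∫_{0}^{1} u^2·(1 - u)^2 du].
Using ∫ u^2·(1 - u)^2 du = u^3·(6·u^2 - 15·u + 10)/30, the numerator is 163/6480 and the denominator is 1/30.
The result is P = 163/216.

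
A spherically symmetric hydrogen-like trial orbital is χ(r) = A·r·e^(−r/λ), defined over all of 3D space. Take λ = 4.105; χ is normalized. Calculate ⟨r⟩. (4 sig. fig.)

⟨r⟩ ≈ 10.26

The expectation value is the |χ|²-weighted average of r: ∫ r|χ|² 4πr² dr.
Using ∫₀^∞ rⁿ e^(−αr) dr = n!/αⁿ⁺¹, the ratio of the moment integral to the normalization integral gives ⟨r⟩ = 5·λ/2.
Putting λ = 4.105 gives 10.263.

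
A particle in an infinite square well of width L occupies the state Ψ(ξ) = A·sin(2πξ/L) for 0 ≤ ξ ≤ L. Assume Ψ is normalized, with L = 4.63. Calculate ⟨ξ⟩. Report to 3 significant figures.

⟨ξ⟩ = ∫ ξ |Ψ|² dξ over the full domain.
With ∫₀^L sin²(nπξ/L) dξ = L/2, evaluating both integrals, ⟨ξ⟩ = L/2.
With L = 4.63, ⟨ξ⟩ = 2.315.

⟨ξ⟩ ≈ 2.32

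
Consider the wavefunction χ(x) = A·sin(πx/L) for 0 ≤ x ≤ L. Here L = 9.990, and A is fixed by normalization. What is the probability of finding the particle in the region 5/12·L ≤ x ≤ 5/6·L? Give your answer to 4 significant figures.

|χ|² is the probability density, so P = ∫_{5/12·L}^{5/6·L} |χ|² dx.
The normalization integral ∫|χ|²dx over the whole domain equals L/2·A², and A² cancels in the ratio.
In terms of u = x/L (A² and the length scale cancel between numerator and denominator), P = [∫_{5/12}^{5/6} sin(π·u)^2 du] / [∫_{0}^{1} sin(π·u)^2 du].
An antiderivative of sin(π·u)^2 is u/2 - sin(2·π·u)/(4·π); evaluating from 5/12 to 5/6 gives 1/(8·π) + √(3)/(8·π) + 5/24, while the full integral is 1/2.
This works out to P = (3 + 3·√(3) + 5·π)/(12·π).

P ≈ 0.6341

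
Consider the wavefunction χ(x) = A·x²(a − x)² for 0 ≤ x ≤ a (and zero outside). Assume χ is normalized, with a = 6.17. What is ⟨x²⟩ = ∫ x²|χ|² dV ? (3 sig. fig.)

⟨x^2⟩ ≈ 10.4

By definition ⟨x²⟩ = ∫ x^2 |χ(x)|² dx.
Evaluating both integrals, ⟨x²⟩ = 3·a^2/11.
With a = 6.17, ⟨x^2⟩ = 10.38.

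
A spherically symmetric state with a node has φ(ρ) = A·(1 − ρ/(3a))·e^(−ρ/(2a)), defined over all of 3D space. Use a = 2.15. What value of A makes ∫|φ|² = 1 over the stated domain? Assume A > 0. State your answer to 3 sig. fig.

We need A² ∫|f|² 4πρ² dρ = 1, taking the integral from 0 to ∞.
(Spherical symmetry: dV = 4πρ² dρ.)
Using ∫₀^∞ ρⁿ e^(−αρ) dρ = n!/αⁿ⁺¹, ∫|φ|² 4πρ² dρ = A²·(8·π·a^3/3).
Hence A² = 1/[8·π·a^3/3].
Substituting a = 2.15 gives A² = 0.01201, so A = 0.1096.

A ≈ 0.110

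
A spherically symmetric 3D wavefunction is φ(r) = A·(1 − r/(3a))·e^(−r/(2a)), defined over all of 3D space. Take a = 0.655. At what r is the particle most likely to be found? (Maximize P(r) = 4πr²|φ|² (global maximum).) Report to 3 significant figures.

Differentiate P(r) = 4πr²|φ|² with respect to r and set to zero.
This gives r = a.
With a = 0.655, the most probable radial distance is 0.6550.

r ≈ 0.655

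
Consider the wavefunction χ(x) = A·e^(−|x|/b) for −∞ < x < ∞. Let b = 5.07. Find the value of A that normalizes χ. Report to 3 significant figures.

A ≈ 0.444

Require ∫ |χ|² dx = 1 over the whole domain.
With χ = A·e^(−|x|/b), the integral evaluates to A²·[b].
Hence A² = 1/[b].
Plugging in b = 5.07 yields A = 0.4441.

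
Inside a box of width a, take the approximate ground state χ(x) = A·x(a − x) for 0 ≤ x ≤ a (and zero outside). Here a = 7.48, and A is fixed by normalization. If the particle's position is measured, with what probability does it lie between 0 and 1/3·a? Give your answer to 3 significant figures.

|χ|² is the probability density, so P = ∫_{0}^{1/3·a} |χ|² dx.
With A² fixed by ∫|χ|² = 1, i.e. A² = (a^5/30)^(−1), substitute and integrate.
In terms of u = x/a (A² and the length scale cancel between numerator and denominator), P = [∫_{0}^{1/3} u^2·(1 - u)^2 du] / [∫_{0}^{1} u^2·(1 - u)^2 du].
Using ∫ u^2·(1 - u)^2 du = u^3·(6·u^2 - 15·u + 10)/30, the numerator is 17/2430 and the denominator is 1/30.
The result is P = 17/81.

P ≈ 0.210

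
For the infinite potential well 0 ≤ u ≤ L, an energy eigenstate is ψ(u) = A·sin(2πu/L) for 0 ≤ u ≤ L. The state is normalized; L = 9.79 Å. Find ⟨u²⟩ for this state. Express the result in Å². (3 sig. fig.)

⟨u^2⟩ ≈ 30.7 Å^2

⟨u²⟩ = ∫ u^2 |ψ|² du over the full domain.
With ∫₀^L sin²(nπu/L) du = L/2, evaluating both integrals, ⟨u²⟩ = -L^2/(8·π^2) + L^2/3.
Putting L = 9.79 gives 30.73.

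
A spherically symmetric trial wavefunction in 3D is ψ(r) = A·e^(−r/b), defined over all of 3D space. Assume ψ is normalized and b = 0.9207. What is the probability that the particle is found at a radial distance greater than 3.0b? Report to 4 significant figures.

P = ∫ |ψ|² 4πr² dr over r > 3.0b.
Normalization gives A² = 1/(π·b^3).
Let u = r/b; then A², 4π and the length scale all cancel, so P = ∫_{3.0}^{∞} u^2·e^(-2·u) du ÷ ∫_{0}^{∞} u^2·e^(-2·u) du.
An antiderivative of u^2·e^(-2·u) is -(2·u^2 + 2·u + 1)·e^(-2·u)/4; evaluating from 3.0 to ∞ gives 25·e^(-6)/4, while the full integral is 1/4.
The region integral divided by the full integral gives P = 0.061969.

P ≈ 0.06197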